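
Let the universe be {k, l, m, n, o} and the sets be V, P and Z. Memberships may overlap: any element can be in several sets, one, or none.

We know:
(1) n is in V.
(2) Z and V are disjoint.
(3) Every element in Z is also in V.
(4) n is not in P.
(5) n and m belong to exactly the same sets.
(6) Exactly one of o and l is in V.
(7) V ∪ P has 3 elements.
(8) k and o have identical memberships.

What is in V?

V = {l, m, n}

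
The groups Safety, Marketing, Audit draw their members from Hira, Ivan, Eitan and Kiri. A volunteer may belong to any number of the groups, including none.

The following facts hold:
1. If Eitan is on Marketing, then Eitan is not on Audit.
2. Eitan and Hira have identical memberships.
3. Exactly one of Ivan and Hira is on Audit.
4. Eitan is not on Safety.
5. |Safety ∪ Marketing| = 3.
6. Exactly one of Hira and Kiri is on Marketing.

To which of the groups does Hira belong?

Hira: Marketing

From (4): Eitan ∉ Safety.
(2): Hira matches Eitan: Hira ∉ Safety.
Suppose Hira ∉ Marketing: no assignment then satisfies all the clues, so Hira ∈ Marketing.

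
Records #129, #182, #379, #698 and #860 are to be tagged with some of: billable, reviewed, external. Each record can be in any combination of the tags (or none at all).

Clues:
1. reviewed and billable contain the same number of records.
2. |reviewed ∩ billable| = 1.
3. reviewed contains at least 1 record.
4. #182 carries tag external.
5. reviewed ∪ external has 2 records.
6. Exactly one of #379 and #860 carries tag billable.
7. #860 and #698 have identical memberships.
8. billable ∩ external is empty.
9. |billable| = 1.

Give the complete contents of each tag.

billable = {#379}; reviewed = {#379}; external = {#182}

From (4): #182 ∈ external.
(8) (disjoint): #182 ∉ billable.
Suppose #129 ∈ billable: no assignment then satisfies all the clues, so #129 ∉ billable.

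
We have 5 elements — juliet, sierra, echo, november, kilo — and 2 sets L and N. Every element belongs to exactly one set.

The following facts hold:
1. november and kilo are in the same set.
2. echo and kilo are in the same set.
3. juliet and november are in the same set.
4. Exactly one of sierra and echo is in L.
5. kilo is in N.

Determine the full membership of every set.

L = {sierra}; N = {echo, juliet, kilo, november}

From (5): kilo ∈ N.
(1): november matches kilo: november ∉ L.
(1): november matches kilo: november ∈ N.
(2): echo matches kilo: echo ∉ L.
(2): echo matches kilo: echo ∈ N.
(3): juliet matches november: juliet ∉ L.
(3): juliet matches november: juliet ∈ N.
(4) (exactly one): sierra ∈ L.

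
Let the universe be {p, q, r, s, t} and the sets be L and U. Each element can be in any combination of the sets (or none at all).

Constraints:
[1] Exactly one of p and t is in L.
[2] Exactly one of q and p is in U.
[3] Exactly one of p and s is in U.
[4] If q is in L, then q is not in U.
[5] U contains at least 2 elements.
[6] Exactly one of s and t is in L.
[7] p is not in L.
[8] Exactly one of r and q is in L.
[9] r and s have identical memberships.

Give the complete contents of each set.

From (7): p ∉ L.
(1) (exactly one): t ∈ L.
(6) (exactly one): s ∉ L.
(9): r matches s: r ∉ L.
(8) (exactly one): q ∈ L.
(4): q ∉ U.
(2) (exactly one): p ∈ U.
(3) (exactly one): s ∉ U.
(9): r matches s: r ∉ U.
(5): only 2 candidates remain for U, so all are in.

L = {q, t}; U = {p, t}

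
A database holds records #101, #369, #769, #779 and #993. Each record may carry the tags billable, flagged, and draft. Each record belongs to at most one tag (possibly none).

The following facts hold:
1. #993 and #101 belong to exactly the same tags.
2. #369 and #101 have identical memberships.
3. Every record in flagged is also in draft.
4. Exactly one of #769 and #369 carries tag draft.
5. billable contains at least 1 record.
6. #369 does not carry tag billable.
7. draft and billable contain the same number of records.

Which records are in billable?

billable = {#779}

From (6): #369 ∉ billable.
(2): #101 matches #369: #101 ∉ billable.
(1): #993 matches #101: #993 ∉ billable.
Suppose #769 ∈ billable: no assignment then satisfies all the clues, so #769 ∉ billable.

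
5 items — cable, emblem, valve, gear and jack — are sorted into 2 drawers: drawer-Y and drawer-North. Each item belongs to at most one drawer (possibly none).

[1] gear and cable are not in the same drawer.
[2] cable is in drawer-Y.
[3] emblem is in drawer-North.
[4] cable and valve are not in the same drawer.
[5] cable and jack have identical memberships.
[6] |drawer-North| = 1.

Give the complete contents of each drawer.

From (2): cable ∈ drawer-Y.
From (3): emblem ∈ drawer-North.
(1): gear ∉ drawer-Y.
(4): valve ∉ drawer-Y.
(5): jack matches cable: jack ∈ drawer-Y.
(6): drawer-North already has 1, so the rest are out.

drawer-Y = {cable, jack}; drawer-North = {emblem}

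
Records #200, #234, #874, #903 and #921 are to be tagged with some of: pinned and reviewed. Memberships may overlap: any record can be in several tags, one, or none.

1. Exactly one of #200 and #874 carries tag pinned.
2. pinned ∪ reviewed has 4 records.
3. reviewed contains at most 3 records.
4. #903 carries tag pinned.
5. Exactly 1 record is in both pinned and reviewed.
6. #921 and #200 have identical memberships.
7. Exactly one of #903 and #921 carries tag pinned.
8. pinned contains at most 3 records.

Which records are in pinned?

From (4): #903 ∈ pinned.
(7) (exactly one): #921 ∉ pinned.
(6): #200 matches #921: #200 ∉ pinned.
(1) (exactly one): #874 ∈ pinned.
Suppose #234 ∈ pinned: no assignment then satisfies all the clues, so #234 ∉ pinned.

pinned = {#874, #903}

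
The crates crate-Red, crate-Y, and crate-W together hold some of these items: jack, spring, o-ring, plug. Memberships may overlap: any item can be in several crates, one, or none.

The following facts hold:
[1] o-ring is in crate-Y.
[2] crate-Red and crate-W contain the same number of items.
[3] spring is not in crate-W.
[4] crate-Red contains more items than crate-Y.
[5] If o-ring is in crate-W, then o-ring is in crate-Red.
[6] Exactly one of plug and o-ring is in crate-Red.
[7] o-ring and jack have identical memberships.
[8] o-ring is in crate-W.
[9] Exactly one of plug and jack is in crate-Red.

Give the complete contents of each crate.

crate-Red = {jack, o-ring, spring}; crate-Y = {jack, o-ring}; crate-W = {jack, o-ring, plug}

From (1): o-ring ∈ crate-Y.
From (3): spring ∉ crate-W.
From (8): o-ring ∈ crate-W.
(5): o-ring ∈ crate-Red.
(6) (exactly one): plug ∉ crate-Red.
(7): jack matches o-ring: jack ∈ crate-Red.
(7): jack matches o-ring: jack ∈ crate-Y.
(7): jack matches o-ring: jack ∈ crate-W.
Suppose spring ∉ crate-Red: no assignment then satisfies all the clues, so spring ∈ crate-Red.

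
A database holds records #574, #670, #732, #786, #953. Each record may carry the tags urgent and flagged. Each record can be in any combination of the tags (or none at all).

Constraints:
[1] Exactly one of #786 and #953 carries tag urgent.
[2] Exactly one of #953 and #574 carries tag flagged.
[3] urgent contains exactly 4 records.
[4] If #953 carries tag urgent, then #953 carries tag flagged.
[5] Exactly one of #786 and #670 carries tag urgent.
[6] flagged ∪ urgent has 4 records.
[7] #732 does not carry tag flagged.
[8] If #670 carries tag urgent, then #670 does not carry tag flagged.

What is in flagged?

flagged = {#953}

From (7): #732 ∉ flagged.
Suppose #574 ∈ flagged: no assignment then satisfies all the clues, so #574 ∉ flagged.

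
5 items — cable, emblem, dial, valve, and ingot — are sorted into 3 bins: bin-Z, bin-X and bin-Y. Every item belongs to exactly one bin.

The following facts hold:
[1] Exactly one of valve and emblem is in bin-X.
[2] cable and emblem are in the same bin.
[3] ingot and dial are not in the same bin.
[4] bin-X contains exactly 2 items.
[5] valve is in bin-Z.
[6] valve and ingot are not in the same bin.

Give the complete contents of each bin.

From (5): valve ∈ bin-Z.
(1) (exactly one): emblem ∈ bin-X.
(2): cable matches emblem: cable ∉ bin-Z.
(2): cable matches emblem: cable ∈ bin-X.
(4): bin-X already has 2, so the rest are out.
(6): ingot ∉ bin-Z.
Only one bin left: ingot ∈ bin-Y.
(3): dial ∉ bin-Y.
Only one bin left: dial ∈ bin-Z.

bin-Z = {dial, valve}; bin-X = {cable, emblem}; bin-Y = {ingot}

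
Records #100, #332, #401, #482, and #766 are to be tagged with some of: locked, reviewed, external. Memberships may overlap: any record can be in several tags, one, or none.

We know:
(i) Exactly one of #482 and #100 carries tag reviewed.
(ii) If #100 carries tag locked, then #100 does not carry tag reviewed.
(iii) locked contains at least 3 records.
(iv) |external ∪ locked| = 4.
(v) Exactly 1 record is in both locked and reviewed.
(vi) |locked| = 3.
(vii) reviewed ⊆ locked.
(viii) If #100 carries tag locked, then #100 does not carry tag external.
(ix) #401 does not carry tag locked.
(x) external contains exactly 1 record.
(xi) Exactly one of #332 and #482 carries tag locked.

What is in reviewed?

reviewed = {#482}

From (ix): #401 ∉ locked.
(vii) contrapositive: #401 ∉ reviewed.
Suppose #100 ∈ reviewed: no assignment then satisfies all the clues, so #100 ∉ reviewed.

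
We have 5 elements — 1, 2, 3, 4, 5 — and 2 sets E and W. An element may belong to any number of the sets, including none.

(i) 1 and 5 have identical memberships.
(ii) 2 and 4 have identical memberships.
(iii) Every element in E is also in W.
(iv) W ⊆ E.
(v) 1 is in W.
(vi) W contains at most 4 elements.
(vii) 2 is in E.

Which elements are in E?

From (v): 1 ∈ W.
From (vii): 2 ∈ E.
(i): 5 matches 1: 5 ∈ W.
(ii): 4 matches 2: 4 ∈ E.
(iii) with 2 ∈ E: 2 ∈ W.
(iii) with 4 ∈ E: 4 ∈ W.
(iv) with 1 ∈ W: 1 ∈ E.
(iv) with 5 ∈ W: 5 ∈ E.
(vi): W already has 4, so the rest are out.
(iii) contrapositive: 3 ∉ E.

E = {1, 2, 4, 5}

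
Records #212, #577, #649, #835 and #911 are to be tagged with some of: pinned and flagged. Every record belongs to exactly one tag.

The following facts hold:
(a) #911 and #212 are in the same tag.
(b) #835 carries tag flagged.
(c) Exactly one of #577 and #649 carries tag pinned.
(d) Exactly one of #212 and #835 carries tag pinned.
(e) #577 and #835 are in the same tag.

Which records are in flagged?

From (b): #835 ∈ flagged.
(d) (exactly one): #212 ∈ pinned.
(e): #577 matches #835: #577 ∉ pinned.
(e): #577 matches #835: #577 ∈ flagged.
(a): #911 matches #212: #911 ∈ pinned.
(c) (exactly one): #649 ∈ pinned.

flagged = {#577, #835}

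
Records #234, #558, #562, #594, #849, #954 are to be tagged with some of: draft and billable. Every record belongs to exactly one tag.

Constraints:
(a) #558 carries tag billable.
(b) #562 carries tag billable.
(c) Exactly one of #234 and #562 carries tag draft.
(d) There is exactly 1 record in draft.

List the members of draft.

From (a): #558 ∈ billable.
From (b): #562 ∈ billable.
(c) (exactly one): #234 ∈ draft.
(d): draft already has 1, so the rest are out.
Only one tag left: #594 ∈ billable.
Only one tag left: #849 ∈ billable.
Only one tag left: #954 ∈ billable.

draft = {#234}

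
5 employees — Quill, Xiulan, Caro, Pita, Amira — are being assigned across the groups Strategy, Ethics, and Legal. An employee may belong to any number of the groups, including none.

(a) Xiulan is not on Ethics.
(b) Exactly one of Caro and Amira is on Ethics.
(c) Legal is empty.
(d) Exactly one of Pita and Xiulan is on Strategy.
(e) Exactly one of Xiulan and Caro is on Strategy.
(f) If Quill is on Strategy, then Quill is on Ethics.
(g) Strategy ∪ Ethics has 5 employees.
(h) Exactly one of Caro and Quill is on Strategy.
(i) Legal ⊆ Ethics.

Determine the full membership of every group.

Strategy = {Amira, Quill, Xiulan}; Ethics = {Caro, Pita, Quill}; Legal = {}

From (a): Xiulan ∉ Ethics.
(c): Legal already has 0, so the rest are out.
Suppose Quill ∉ Strategy: no assignment then satisfies all the clues, so Quill ∈ Strategy.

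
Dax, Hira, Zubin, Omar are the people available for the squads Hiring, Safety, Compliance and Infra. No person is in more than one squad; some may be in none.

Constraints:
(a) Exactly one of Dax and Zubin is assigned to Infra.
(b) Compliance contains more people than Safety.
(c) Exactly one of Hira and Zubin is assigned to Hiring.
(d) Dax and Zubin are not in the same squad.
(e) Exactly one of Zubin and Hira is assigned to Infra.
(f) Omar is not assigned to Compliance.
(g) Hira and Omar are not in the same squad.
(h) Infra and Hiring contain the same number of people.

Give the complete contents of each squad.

Hiring = {Hira}; Safety = {}; Compliance = {Dax}; Infra = {Zubin}

From (f): Omar ∉ Compliance.
Suppose Dax ∈ Hiring: no assignment then satisfies all the clues, so Dax ∉ Hiring.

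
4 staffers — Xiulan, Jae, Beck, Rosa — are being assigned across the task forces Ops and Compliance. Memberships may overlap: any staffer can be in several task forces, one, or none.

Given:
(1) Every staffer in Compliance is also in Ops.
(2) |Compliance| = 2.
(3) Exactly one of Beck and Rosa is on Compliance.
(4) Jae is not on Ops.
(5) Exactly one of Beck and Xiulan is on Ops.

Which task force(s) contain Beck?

Beck: none

From (4): Jae ∉ Ops.
(1) contrapositive: Jae ∉ Compliance.
Suppose Beck ∈ Ops: no assignment then satisfies all the clues, so Beck ∉ Ops.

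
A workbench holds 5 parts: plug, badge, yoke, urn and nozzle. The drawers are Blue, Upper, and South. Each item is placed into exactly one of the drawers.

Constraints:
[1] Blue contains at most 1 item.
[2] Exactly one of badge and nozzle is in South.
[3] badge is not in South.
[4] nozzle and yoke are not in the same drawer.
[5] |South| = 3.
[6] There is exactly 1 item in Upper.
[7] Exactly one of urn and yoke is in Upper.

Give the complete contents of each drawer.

From (3): badge ∉ South.
(2) (exactly one): nozzle ∈ South.
(4): yoke ∉ South.
(5): only 3 candidates remain for South, so all are in.
(7) (exactly one): yoke ∈ Upper.
(6): Upper already has 1, so the rest are out.
Only one drawer left: badge ∈ Blue.

Blue = {badge}; Upper = {yoke}; South = {nozzle, plug, urn}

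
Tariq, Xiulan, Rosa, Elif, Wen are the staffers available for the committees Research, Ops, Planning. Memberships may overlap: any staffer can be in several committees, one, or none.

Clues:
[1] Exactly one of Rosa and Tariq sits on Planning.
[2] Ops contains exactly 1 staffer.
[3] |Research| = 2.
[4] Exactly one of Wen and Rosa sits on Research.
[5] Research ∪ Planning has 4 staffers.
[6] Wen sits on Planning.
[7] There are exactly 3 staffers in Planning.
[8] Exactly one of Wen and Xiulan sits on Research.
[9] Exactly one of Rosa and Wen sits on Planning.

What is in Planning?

From (6): Wen ∈ Planning.
(9) (exactly one): Rosa ∉ Planning.
(1) (exactly one): Tariq ∈ Planning.
Suppose Xiulan ∉ Planning: no assignment then satisfies all the clues, so Xiulan ∈ Planning.

Planning = {Tariq, Wen, Xiulan}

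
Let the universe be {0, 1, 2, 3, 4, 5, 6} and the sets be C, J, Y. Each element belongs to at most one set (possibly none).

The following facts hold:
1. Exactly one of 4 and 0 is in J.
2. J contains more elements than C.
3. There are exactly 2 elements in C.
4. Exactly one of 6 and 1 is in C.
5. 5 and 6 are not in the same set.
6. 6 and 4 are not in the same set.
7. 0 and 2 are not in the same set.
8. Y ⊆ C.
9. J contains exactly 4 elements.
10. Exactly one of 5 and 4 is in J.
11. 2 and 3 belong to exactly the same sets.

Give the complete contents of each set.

C = {0, 6}; J = {1, 2, 3, 4}; Y = {}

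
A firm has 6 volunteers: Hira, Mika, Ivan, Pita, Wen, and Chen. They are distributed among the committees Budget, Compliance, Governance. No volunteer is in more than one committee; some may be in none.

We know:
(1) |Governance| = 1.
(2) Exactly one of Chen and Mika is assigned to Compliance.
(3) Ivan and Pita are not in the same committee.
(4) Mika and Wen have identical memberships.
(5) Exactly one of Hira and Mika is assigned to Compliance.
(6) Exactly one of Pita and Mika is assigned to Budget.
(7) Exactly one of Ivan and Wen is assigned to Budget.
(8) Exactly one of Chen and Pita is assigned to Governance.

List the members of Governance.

Governance = {Pita}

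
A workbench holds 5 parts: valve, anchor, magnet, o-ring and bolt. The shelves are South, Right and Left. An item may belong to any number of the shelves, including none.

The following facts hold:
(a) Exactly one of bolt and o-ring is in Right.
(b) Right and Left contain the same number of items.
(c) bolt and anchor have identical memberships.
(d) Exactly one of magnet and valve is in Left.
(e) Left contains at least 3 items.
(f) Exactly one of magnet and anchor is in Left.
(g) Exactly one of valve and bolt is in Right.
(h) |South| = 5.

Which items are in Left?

Left = {anchor, bolt, valve}

(h): only 5 candidates remain for South, so all are in.
Suppose valve ∉ Left: no assignment then satisfies all the clues, so valve ∈ Left.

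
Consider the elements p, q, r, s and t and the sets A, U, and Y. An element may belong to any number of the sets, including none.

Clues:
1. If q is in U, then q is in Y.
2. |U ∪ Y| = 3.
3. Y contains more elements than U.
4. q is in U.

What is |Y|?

3

From (4): q ∈ U.
(1): q ∈ Y.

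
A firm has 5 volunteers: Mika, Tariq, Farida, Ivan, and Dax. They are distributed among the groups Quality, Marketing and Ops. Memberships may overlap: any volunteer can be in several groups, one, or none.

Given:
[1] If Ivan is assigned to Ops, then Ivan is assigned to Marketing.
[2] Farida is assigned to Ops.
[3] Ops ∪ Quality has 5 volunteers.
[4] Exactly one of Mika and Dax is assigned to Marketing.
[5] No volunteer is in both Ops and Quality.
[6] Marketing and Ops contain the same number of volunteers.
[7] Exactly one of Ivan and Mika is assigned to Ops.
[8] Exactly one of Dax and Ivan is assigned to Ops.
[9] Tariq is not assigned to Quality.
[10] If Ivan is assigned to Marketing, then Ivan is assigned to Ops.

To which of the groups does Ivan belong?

Ivan: Marketing, Ops

From (2): Farida ∈ Ops.
From (9): Tariq ∉ Quality.
(5) (disjoint): Farida ∉ Quality.
Suppose Ivan ∈ Quality: no assignment then satisfies all the clues, so Ivan ∉ Quality.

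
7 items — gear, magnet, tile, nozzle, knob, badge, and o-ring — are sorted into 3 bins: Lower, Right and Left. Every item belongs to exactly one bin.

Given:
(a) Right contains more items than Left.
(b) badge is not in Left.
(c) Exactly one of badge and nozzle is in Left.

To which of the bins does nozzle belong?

nozzle: Left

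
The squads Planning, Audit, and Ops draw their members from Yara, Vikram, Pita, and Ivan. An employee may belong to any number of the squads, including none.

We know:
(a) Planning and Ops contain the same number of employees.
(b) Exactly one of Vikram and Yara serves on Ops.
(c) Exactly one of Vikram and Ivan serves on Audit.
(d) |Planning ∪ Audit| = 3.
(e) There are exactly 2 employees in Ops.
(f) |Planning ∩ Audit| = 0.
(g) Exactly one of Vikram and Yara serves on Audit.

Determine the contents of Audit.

Audit = {Vikram}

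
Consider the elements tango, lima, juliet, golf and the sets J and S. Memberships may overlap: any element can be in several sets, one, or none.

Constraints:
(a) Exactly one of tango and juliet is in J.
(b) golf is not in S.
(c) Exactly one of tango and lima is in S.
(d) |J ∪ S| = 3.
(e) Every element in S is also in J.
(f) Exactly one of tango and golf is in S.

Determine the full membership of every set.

J = {golf, lima, tango}; S = {tango}

From (b): golf ∉ S.
(f) (exactly one): tango ∈ S.
(c) (exactly one): lima ∉ S.
(e) with tango ∈ S: tango ∈ J.
(a) (exactly one): juliet ∉ J.
(e) contrapositive: juliet ∉ S.
Suppose lima ∉ J: no assignment then satisfies all the clues, so lima ∈ J.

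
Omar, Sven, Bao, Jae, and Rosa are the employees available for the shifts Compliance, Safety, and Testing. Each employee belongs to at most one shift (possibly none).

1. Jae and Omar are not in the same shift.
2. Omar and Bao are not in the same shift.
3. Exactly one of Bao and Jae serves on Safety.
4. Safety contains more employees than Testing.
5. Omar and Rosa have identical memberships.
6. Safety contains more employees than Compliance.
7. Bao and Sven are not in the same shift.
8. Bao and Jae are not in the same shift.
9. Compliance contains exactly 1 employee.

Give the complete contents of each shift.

Compliance = {Bao}; Safety = {Jae, Sven}; Testing = {}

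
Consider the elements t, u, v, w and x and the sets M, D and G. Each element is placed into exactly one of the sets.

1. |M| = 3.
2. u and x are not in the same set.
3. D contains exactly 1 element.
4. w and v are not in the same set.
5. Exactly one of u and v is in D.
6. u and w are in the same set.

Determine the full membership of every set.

M = {t, u, w}; D = {v}; G = {x}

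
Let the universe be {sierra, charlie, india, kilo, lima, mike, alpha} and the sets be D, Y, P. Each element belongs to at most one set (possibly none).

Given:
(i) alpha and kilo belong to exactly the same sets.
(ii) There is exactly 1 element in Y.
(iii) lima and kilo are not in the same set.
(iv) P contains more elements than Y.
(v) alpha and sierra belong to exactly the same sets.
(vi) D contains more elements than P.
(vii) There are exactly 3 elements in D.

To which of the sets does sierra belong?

sierra: D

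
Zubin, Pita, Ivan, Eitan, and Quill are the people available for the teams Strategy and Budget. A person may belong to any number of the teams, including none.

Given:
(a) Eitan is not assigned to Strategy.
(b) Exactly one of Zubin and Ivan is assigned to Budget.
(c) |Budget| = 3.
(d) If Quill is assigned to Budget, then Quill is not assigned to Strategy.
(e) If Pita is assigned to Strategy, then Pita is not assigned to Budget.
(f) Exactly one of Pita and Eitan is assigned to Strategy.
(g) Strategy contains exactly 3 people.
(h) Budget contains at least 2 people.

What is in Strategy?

Strategy = {Ivan, Pita, Zubin}

From (a): Eitan ∉ Strategy.
(f) (exactly one): Pita ∈ Strategy.
(e): Pita ∉ Budget.
Suppose Zubin ∉ Strategy: no assignment then satisfies all the clues, so Zubin ∈ Strategy.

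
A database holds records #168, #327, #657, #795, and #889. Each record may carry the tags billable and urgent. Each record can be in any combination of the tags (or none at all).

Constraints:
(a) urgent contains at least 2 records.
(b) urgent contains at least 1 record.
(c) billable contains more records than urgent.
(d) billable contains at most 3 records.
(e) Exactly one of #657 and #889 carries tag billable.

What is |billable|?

3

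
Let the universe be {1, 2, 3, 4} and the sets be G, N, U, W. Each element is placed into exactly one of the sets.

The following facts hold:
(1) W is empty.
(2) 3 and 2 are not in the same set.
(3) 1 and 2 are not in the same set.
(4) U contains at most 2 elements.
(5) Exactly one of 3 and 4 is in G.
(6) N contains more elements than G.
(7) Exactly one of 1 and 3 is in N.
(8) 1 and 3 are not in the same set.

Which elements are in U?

U = {2}

(1): W already has 0, so the rest are out.
Suppose 1 ∈ U: no assignment then satisfies all the clues, so 1 ∉ U.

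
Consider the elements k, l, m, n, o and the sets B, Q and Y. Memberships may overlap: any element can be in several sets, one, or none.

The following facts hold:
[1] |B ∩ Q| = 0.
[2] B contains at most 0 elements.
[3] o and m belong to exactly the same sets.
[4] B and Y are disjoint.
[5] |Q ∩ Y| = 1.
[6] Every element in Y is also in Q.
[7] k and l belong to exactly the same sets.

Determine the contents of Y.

Y = {n}

(2): B already has 0, so the rest are out.
Suppose k ∈ Y: no assignment then satisfies all the clues, so k ∉ Y.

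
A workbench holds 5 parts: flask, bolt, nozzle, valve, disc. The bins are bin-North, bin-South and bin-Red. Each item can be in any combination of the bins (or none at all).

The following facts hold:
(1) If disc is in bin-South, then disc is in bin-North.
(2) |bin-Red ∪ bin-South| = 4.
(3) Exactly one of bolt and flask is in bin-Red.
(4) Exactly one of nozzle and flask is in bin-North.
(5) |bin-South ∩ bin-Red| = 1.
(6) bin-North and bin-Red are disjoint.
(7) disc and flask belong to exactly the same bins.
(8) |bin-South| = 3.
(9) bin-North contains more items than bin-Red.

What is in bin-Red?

bin-Red = {bolt, nozzle}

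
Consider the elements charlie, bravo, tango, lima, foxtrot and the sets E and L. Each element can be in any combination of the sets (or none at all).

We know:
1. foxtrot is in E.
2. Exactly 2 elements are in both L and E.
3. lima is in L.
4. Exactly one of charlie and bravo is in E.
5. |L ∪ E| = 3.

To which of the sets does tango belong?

tango: none

From (1): foxtrot ∈ E.
From (3): lima ∈ L.
Suppose tango ∈ E: no assignment then satisfies all the clues, so tango ∉ E.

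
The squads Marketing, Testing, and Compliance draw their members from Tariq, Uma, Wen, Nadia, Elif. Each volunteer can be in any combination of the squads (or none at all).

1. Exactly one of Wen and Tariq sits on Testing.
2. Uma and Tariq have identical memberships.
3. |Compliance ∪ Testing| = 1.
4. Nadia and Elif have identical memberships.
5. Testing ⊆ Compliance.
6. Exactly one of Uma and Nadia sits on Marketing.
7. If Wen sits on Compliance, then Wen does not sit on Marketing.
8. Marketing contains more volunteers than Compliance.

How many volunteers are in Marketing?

2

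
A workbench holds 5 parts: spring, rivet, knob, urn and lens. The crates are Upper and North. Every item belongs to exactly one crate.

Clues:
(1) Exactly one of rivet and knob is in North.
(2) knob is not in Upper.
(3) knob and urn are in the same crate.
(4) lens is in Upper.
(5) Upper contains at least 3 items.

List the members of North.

From (2): knob ∉ Upper.
From (4): lens ∈ Upper.
(3): urn matches knob: urn ∉ Upper.
(5): only 3 candidates remain for Upper, so all are in.
Only one crate left: knob ∈ North.
Only one crate left: urn ∈ North.

North = {knob, urn}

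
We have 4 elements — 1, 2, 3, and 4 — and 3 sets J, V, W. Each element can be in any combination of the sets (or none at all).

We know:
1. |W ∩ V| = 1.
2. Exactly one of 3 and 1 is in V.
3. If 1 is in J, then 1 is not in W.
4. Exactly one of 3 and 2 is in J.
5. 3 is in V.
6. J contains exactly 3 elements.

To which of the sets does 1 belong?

1: J

From (5): 3 ∈ V.
(2) (exactly one): 1 ∉ V.
Suppose 1 ∉ J: no assignment then satisfies all the clues, so 1 ∈ J.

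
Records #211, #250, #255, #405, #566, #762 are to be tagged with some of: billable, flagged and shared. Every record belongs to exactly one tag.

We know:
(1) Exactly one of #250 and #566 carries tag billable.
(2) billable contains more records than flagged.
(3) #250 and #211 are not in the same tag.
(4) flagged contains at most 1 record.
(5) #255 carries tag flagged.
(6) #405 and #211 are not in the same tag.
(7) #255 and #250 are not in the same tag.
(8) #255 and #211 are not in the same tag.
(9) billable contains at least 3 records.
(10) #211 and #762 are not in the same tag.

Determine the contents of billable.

billable = {#250, #405, #762}

From (5): #255 ∈ flagged.
(4): flagged already has 1, so the rest are out.
Suppose #211 ∈ billable: no assignment then satisfies all the clues, so #211 ∉ billable.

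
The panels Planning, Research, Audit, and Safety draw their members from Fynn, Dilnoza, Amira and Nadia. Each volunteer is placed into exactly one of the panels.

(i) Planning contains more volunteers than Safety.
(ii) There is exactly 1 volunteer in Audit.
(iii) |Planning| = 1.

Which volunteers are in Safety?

Safety = {}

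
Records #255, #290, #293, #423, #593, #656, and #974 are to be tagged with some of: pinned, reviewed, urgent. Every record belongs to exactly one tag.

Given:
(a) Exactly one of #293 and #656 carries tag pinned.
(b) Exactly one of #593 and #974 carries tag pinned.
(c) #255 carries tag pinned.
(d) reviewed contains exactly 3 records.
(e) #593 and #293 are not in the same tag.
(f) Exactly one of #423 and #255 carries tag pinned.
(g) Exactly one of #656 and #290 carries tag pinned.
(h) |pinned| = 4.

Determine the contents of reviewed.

reviewed = {#423, #593, #656}

From (c): #255 ∈ pinned.
(f) (exactly one): #423 ∉ pinned.
Suppose #290 ∈ reviewed: no assignment then satisfies all the clues, so #290 ∉ reviewed.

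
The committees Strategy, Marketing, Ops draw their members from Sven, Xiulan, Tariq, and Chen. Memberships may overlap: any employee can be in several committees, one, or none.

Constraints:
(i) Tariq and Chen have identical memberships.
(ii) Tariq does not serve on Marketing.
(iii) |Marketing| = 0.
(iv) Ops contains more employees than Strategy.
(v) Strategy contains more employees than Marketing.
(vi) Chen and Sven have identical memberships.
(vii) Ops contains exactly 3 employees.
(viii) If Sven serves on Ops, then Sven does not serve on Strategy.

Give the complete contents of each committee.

Strategy = {Xiulan}; Marketing = {}; Ops = {Chen, Sven, Tariq}

From (ii): Tariq ∉ Marketing.
(i): Chen matches Tariq: Chen ∉ Marketing.
(iii): Marketing already has 0, so the rest are out.
Suppose Sven ∈ Strategy: no assignment then satisfies all the clues, so Sven ∉ Strategy.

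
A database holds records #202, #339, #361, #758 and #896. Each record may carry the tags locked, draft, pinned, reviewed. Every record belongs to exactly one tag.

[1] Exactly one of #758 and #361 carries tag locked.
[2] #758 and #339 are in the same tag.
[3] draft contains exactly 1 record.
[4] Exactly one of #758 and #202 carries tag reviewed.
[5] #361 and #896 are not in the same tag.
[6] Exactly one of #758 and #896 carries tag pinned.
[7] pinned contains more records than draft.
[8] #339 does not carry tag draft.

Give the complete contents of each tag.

From (8): #339 ∉ draft.
(2): #758 matches #339: #758 ∉ draft.
Suppose #202 ∈ locked: no assignment then satisfies all the clues, so #202 ∉ locked.

locked = {#361}; draft = {#896}; pinned = {#339, #758}; reviewed = {#202}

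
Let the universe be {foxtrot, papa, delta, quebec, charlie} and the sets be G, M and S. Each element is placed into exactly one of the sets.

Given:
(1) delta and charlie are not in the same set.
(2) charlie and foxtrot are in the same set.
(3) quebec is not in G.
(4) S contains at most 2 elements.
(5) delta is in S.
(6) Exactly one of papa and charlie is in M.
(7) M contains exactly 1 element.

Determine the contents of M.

M = {papa}

From (3): quebec ∉ G.
From (5): delta ∈ S.
(1): charlie ∉ S.
(2): foxtrot matches charlie: foxtrot ∉ S.
Suppose foxtrot ∈ M: no assignment then satisfies all the clues, so foxtrot ∉ M.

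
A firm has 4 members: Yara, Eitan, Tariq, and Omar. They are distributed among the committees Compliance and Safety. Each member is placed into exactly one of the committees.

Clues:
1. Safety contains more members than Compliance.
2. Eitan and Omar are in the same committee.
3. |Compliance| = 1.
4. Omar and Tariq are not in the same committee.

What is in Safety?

Safety = {Eitan, Omar, Yara}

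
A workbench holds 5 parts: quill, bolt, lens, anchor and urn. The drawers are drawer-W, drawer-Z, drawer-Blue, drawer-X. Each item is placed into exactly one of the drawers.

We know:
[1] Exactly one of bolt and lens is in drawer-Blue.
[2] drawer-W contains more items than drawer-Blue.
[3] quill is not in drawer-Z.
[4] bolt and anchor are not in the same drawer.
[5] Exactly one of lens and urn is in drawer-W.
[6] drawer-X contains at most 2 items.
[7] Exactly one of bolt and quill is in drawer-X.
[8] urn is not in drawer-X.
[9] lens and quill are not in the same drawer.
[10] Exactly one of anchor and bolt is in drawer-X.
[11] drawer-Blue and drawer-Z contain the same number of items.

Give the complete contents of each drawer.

drawer-W = {quill, urn}; drawer-Z = {anchor}; drawer-Blue = {lens}; drawer-X = {bolt}

From (3): quill ∉ drawer-Z.
From (8): urn ∉ drawer-X.
Suppose quill ∉ drawer-W: no assignment then satisfies all the clues, so quill ∈ drawer-W.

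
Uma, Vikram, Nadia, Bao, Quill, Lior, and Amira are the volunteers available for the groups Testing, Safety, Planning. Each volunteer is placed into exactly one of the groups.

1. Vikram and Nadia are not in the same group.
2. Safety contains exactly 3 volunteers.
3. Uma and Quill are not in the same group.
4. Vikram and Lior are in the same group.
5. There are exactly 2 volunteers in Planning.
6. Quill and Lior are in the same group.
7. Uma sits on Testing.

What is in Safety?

Safety = {Lior, Quill, Vikram}

From (7): Uma ∈ Testing.
(3): Quill ∉ Testing.
(6): Lior matches Quill: Lior ∉ Testing.
(4): Vikram matches Lior: Vikram ∉ Testing.
Suppose Vikram ∉ Safety: no assignment then satisfies all the clues, so Vikram ∈ Safety.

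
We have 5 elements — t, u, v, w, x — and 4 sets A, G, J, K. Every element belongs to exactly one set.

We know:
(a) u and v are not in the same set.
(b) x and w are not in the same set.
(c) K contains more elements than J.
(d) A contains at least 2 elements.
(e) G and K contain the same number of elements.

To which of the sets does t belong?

t: A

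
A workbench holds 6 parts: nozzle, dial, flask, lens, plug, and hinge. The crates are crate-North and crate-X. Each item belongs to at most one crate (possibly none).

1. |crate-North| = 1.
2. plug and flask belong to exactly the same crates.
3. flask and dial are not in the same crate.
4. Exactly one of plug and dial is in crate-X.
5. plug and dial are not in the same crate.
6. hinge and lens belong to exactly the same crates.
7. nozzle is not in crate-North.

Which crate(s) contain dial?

From (7): nozzle ∉ crate-North.
Suppose dial ∉ crate-North: no assignment then satisfies all the clues, so dial ∈ crate-North.

dial: crate-North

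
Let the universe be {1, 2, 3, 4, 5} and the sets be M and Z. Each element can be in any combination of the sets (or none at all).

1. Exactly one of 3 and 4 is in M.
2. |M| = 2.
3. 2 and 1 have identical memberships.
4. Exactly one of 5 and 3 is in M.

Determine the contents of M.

M = {4, 5}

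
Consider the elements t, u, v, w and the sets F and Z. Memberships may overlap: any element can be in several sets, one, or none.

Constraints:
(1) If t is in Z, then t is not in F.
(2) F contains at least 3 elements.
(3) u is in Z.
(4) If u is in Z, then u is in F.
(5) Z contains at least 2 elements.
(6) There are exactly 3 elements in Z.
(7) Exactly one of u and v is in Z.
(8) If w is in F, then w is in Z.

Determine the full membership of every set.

F = {u, v, w}; Z = {t, u, w}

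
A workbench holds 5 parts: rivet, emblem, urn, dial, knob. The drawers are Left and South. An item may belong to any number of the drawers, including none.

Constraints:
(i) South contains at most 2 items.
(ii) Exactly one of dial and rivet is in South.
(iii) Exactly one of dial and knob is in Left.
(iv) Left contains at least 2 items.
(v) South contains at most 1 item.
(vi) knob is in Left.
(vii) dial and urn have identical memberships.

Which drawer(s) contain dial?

dial: none

From (vi): knob ∈ Left.
(iii) (exactly one): dial ∉ Left.
(vii): urn matches dial: urn ∉ Left.
Suppose dial ∈ South: no assignment then satisfies all the clues, so dial ∉ South.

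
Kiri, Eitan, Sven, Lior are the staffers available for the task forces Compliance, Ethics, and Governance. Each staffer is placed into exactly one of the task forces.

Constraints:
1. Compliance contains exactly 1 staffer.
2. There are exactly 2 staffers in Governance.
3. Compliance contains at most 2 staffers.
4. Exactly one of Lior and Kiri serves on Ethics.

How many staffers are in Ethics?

1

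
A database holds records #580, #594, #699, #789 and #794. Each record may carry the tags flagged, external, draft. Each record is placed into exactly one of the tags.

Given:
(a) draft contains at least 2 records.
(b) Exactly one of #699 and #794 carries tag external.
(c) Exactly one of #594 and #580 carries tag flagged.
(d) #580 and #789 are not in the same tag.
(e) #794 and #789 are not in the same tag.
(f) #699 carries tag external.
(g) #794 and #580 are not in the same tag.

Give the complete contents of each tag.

flagged = {#580}; external = {#699, #789}; draft = {#594, #794}

From (f): #699 ∈ external.
(b) (exactly one): #794 ∉ external.
Suppose #580 ∉ flagged: no assignment then satisfies all the clues, so #580 ∈ flagged.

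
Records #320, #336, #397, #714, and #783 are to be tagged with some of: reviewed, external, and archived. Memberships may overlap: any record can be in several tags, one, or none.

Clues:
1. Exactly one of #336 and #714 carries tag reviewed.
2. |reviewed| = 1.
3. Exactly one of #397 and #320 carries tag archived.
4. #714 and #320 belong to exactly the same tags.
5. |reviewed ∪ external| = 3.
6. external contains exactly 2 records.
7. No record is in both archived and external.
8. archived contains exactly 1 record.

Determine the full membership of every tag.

reviewed = {#336}; external = {#320, #714}; archived = {#397}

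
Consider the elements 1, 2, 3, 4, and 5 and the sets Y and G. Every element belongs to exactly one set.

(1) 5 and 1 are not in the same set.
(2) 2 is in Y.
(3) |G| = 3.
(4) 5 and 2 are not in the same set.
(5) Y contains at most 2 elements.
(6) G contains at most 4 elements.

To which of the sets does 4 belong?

4: G

From (2): 2 ∈ Y.
(4): 5 ∉ Y.
Only one set left: 5 ∈ G.
(1): 1 ∉ G.
(3): only 3 candidates remain for G, so all are in.
Only one set left: 1 ∈ Y.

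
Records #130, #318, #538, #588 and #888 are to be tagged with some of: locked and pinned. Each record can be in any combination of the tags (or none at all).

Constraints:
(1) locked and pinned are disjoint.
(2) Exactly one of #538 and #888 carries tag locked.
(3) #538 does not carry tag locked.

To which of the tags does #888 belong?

#888: locked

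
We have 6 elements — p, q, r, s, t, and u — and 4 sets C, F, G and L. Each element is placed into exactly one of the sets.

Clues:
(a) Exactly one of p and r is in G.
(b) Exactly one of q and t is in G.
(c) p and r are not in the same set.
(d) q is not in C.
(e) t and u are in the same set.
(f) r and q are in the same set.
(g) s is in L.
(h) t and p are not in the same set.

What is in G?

G = {q, r}

From (d): q ∉ C.
From (g): s ∈ L.
(f): r matches q: r ∉ C.
Suppose p ∈ G: no assignment then satisfies all the clues, so p ∉ G.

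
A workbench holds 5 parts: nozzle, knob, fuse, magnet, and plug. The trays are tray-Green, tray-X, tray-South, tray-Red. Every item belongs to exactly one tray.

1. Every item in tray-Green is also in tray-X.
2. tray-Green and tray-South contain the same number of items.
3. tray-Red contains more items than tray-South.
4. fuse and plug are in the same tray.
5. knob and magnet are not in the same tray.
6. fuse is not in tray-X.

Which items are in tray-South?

From (6): fuse ∉ tray-X.
(1) contrapositive: fuse ∉ tray-Green.
(4): plug matches fuse: plug ∉ tray-Green.
(4): plug matches fuse: plug ∉ tray-X.
Suppose nozzle ∈ tray-South: no assignment then satisfies all the clues, so nozzle ∉ tray-South.

tray-South = {}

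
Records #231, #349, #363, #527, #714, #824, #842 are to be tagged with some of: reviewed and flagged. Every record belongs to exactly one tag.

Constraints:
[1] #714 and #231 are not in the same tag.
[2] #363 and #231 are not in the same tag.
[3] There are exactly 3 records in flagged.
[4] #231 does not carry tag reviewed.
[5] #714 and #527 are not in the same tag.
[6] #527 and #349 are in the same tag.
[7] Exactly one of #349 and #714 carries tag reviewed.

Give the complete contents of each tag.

From (4): #231 ∉ reviewed.
Only one tag left: #231 ∈ flagged.
(1): #714 ∉ flagged.
(2): #363 ∉ flagged.
Only one tag left: #363 ∈ reviewed.
Only one tag left: #714 ∈ reviewed.
(5): #527 ∉ reviewed.
(6): #349 matches #527: #349 ∉ reviewed.
Only one tag left: #349 ∈ flagged.
Only one tag left: #527 ∈ flagged.
(3): flagged already has 3, so the rest are out.
Only one tag left: #842 ∈ reviewed.

reviewed = {#363, #714, #824, #842}; flagged = {#231, #349, #527}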